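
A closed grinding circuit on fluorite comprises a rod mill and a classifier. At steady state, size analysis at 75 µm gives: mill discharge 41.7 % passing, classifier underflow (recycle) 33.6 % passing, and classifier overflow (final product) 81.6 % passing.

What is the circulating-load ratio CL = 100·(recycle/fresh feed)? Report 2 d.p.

CL = 492.59 %

Let r = R/F. Size balance at 75 µm:
(1+r)d = ru + o → r = (o−d)/(d−u)
r = (81.6 − 41.7)/(41.7 − 33.6) = 39.9/8.1 = 4.9259
CL = 100·r = 492.59 %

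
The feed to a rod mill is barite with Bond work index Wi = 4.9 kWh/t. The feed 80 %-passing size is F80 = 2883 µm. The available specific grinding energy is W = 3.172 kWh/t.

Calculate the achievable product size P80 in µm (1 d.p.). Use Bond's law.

P80 = 143.9 µm

W = 10·Wi·[P80^(−½) − F80^(−½)]
⇒ 1/√P80 = W/(10 Wi) + 1/√F80
  = 3.1720/(10·4.9) + 1/√2883 = 0.064735 + 0.018624 = 0.083359
P80 = (1/0.083359)² = 11.9963² = 143.91 µm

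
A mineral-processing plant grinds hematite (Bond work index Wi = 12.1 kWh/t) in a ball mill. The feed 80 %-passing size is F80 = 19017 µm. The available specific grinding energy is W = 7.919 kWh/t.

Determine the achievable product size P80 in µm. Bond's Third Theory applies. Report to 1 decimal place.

P80 = 189.2 µm

W_Bond = 10·Wi·(1/√P₈₀ − 1/√F₈₀)
P80^(−½) = W/(10 Wi) + F80^(−½)
  = 7.9190/(10·12.1) + 1/√19017 = 0.065446 + 0.007252 = 0.072698
P80 = (1/0.072698)² = 13.7556² = 189.22 µm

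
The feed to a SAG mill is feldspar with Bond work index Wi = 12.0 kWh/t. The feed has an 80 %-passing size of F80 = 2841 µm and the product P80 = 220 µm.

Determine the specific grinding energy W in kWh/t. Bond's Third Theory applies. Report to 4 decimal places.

W = 5.8390 kWh/t

W_Bond = 10·Wi·(1/√P₈₀ − 1/√F₈₀)
1/√220 = 0.067420;  1/√2841 = 0.018761
W = 10·12.0·(0.067420 − 0.018761) = 5.8390 kWh/t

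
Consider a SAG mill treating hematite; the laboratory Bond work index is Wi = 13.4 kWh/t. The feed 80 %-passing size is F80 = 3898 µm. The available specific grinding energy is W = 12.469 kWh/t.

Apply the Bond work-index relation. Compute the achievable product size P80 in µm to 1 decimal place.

W = 10 Wi (P80^-0.5 − F80^-0.5)
⇒ 1/√P80 = W/(10·Wi) + 1/√F80
  = 12.4690/(10·13.4) + 1/√3898 = 0.093052 + 0.016017 = 0.109069
P80 = (1/0.109069)² = 9.1685² = 84.06 µm

P80 = 84.1 µm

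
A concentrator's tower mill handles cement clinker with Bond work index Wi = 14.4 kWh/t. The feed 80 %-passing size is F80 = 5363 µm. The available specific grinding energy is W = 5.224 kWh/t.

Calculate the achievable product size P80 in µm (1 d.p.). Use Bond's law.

Bond:  W = 10 Wi (1/√P − 1/√F)
1/√P80 = 1/√F80 + W/(10·Wi)
  = 5.2240/(10·14.4) + 1/√5363 = 0.036278 + 0.013655 = 0.049933
P80 = (1/0.049933)² = 20.0269² = 401.08 µm

P80 = 401.1 µm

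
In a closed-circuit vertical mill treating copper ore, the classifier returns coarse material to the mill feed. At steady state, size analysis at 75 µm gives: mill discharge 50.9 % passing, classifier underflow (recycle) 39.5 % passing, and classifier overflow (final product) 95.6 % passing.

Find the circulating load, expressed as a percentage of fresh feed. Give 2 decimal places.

Classifier node, passing 75 µm:
r = (o − d)/(d − u)
r = (95.6 − 50.9)/(50.9 − 39.5) = 44.7/11.4 = 3.9211
CL = 100·r = 392.11 %

CL = 392.11 %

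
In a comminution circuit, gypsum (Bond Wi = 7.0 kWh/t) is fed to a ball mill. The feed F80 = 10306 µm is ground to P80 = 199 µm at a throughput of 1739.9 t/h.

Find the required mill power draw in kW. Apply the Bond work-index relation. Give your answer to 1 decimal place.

Bond:  W = 10 Wi (1/√P − 1/√F)
W = 10·7.0·(1/√199 − 1/√10306) = 10·7.0·(0.061038) = 4.2726 kWh/t
Mill draw = 4.2726 × 1739.9 = 7434.0 kW

P = 7434.0 kW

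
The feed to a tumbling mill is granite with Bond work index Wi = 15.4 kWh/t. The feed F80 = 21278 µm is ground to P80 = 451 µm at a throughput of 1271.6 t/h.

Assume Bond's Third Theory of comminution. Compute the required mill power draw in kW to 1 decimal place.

Bond: W = 10·Wi·(1/√P80 − 1/√F80)
W = 10·15.4·(1/√451 − 1/√21278) = 10·15.4·(0.040233) = 6.1958 kWh/t
P_mill = W·ṁ = 6.1958·1271.6 = 7878.6 kW

P = 7878.6 kW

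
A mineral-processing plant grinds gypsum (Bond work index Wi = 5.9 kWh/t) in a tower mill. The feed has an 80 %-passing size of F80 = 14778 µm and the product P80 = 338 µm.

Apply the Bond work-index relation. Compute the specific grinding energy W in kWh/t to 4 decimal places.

W = 2.7238 kWh/t

W = 10·Wi·[P80^(−½) − F80^(−½)]
1/√338 = 0.054393;  1/√14778 = 0.008226
W = 10·5.9·(0.054393 − 0.008226) = 2.7238 kWh/t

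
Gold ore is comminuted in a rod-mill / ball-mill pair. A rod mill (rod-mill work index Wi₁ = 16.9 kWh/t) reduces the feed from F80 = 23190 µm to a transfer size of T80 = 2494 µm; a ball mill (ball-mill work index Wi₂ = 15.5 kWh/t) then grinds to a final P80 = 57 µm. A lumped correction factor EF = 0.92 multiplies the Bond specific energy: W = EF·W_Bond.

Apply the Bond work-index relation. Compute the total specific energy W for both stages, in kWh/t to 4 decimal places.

W = 18.1247 kWh/t

W = 10 Wi (1/√P80 − 1/√F80)  [Bond]
Stage 1 (23190→2494 µm, Wi₁=16.9): W₁ = 10·16.9·(0.020024 − 0.006567) = 2.2743 kWh/t
Stage 2 (2494→57 µm, Wi₂=15.5): W₂ = 10·15.5·(0.132453 − 0.020024) = 17.4265 kWh/t
W = W₁ + W₂ = 2.2743 + 17.4265 = 19.7008 kWh/t
Apply correction: 19.7008 × 0.92 = 18.1247 kWh/t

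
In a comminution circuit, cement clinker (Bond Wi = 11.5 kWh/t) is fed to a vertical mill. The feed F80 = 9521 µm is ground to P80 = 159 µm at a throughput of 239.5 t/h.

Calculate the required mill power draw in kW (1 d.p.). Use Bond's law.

P = 1902.0 kW

Bond:  W = 10 Wi (1/√P − 1/√F)
W = 10·11.5·(1/√159 − 1/√9521) = 10·11.5·(0.069057) = 7.9415 kWh/t
Power = W × throughput = 7.9415 kWh/t × 239.5 t/h = 1902.0 kW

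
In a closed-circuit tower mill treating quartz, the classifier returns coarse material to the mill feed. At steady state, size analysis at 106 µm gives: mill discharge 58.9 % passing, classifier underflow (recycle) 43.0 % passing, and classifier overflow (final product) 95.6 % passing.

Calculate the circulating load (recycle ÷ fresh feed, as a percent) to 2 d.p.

CL = 230.82 %

Balance %-passing 106 µm (r = R/F):
r = (o − d)/(d − u)
r = (95.6 − 58.9)/(58.9 − 43.0) = 36.7/15.9 = 2.3082
CL = 100·r = 230.82 %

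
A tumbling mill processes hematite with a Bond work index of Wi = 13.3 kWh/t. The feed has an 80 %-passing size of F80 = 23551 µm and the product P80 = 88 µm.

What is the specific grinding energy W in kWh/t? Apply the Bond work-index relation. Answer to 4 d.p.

W = 13.3112 kWh/t

W_Bond = 10·Wi·(1/√P₈₀ − 1/√F₈₀)
1/√88 = 0.106600;  1/√23551 = 0.006516
W = 10·13.3·(0.106600 − 0.006516) = 13.3112 kWh/t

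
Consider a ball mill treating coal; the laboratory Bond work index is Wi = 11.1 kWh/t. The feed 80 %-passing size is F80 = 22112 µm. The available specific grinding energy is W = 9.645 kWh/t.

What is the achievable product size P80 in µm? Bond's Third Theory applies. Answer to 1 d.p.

W = 10·Wi·[P80^(−½) − F80^(−½)]
⇒ 1/√P80 = W/(10 Wi) + 1/√F80
  = 9.6450/(10·11.1) + 1/√22112 = 0.086892 + 0.006725 = 0.093617
P80 = (1/0.093617)² = 10.6818² = 114.10 µm

P80 = 114.1 µm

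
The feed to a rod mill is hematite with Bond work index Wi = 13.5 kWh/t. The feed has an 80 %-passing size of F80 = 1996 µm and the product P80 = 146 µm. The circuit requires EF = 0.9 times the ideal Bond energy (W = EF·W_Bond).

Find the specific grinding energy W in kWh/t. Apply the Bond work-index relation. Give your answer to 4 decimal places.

W = 10·Wi·[P80^(−½) − F80^(−½)]
1/√146 = 0.082761;  1/√1996 = 0.022383
W = 10·13.5·(0.082761 − 0.022383) = 8.1510 kWh/t
W_actual = 0.9 × 8.1510 = 7.3359 kWh/t

W = 7.3359 kWh/t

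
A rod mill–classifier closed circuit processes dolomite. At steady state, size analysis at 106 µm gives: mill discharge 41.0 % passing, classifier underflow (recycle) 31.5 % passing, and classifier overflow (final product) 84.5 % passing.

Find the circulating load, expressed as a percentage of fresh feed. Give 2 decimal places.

Two-product formula at 106 µm:
r = (o − d)/(d − u)
r = (84.5 − 41.0)/(41.0 − 31.5) = 43.5/9.5 = 4.5789
CL = 100·r = 457.89 %

CL = 457.89 %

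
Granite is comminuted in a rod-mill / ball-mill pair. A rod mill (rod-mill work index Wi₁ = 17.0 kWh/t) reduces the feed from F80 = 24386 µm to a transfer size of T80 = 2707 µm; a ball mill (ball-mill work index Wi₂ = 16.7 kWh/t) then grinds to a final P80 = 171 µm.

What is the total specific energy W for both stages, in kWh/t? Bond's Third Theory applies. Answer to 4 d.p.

W = 10 Wi / √P80 − 10 Wi / √F80
Stage 1 (24386→2707 µm, Wi₁=17.0): W₁ = 10·17.0·(0.019220 − 0.006404) = 2.1788 kWh/t
Stage 2 (2707→171 µm, Wi₂=16.7): W₂ = 10·16.7·(0.076472 − 0.019220) = 9.5611 kWh/t
W = W₁ + W₂ = 2.1788 + 9.5611 = 11.7398 kWh/t

W = 11.7398 kWh/t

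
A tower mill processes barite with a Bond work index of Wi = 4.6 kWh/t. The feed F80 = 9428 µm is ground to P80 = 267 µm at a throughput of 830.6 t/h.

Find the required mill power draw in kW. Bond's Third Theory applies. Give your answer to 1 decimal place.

P = 1944.8 kW

Bond:  W = 10 Wi (1/√P − 1/√F)
W = 10·4.6·(1/√267 − 1/√9428) = 10·4.6·(0.050900) = 2.3414 kWh/t
Mill draw = 2.3414 × 830.6 = 1944.8 kW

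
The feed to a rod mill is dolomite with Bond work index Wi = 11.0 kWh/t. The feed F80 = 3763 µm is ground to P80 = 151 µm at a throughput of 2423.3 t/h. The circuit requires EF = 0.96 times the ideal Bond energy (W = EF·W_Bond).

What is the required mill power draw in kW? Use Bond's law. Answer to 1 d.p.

W = 10·Wi·[P80^(−½) − F80^(−½)]
W = 10·11.0·(1/√151 − 1/√3763) = 10·11.0·(0.065077) = 7.1585 kWh/t
With EF = 0.96: W = 7.1585·0.96 = 6.8721 kWh/t
Power = W × throughput = 6.8721 kWh/t × 2423.3 t/h = 16653.3 kW

P = 16653.3 kW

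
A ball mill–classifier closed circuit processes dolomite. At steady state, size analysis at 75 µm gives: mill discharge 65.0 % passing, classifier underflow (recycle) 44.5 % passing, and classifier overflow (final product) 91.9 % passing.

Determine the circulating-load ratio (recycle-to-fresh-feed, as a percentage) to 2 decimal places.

CL = 131.22 %

Classifier node, passing 75 µm:
r = (o − d)/(d − u)
r = (91.9 − 65.0)/(65.0 − 44.5) = 26.9/20.5 = 1.3122
CL = 100·r = 131.22 %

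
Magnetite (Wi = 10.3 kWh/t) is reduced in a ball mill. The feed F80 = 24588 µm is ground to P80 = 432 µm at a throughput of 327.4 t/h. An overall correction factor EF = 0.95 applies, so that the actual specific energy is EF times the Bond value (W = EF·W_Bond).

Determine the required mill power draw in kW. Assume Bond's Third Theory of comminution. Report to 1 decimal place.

W = 10·Wi·(P80^(-½) − F80^(-½))
W = 10·10.3·(1/√432 − 1/√24588) = 10·10.3·(0.041735) = 4.2987 kWh/t
W_actual = 0.95 × 4.2987 = 4.0838 kWh/t
Power = W × throughput = 4.0838 kWh/t × 327.4 t/h = 1337.0 kW

P = 1337.0 kW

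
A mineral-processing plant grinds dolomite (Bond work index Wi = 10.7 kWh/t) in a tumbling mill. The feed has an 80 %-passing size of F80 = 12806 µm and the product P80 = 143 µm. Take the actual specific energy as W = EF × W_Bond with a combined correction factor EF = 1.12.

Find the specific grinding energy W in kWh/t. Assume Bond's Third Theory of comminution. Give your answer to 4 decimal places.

W = 8.9625 kWh/t

W = 10 Wi / √P80 − 10 Wi / √F80
1/√143 = 0.083624;  1/√12806 = 0.008837
W = 10·10.7·(0.083624 − 0.008837) = 8.0023 kWh/t
Corrected W = EF·W_Bond = 1.12·8.0023 = 8.9625 kWh/t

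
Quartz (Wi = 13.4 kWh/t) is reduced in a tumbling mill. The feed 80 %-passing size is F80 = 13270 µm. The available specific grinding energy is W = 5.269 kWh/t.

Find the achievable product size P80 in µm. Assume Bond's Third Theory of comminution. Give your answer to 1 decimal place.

W = 10·Wi·[P80^(−½) − F80^(−½)]
⇒ 1/√P80 = W/(10·Wi) + 1/√F80
  = 5.2690/(10·13.4) + 1/√13270 = 0.039321 + 0.008681 = 0.048002
P80 = (1/0.048002)² = 20.8326² = 434.00 µm

P80 = 434.0 µm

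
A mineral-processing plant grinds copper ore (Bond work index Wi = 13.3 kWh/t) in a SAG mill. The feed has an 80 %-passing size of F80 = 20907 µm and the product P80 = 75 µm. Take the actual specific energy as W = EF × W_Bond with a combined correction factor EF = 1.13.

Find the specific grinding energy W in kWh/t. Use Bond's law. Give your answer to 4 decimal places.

W = 16.3146 kWh/t

W = 10·Wi·(P80^(-½) − F80^(-½))
1/√75 = 0.115470;  1/√20907 = 0.006916
W = 10·13.3·(0.115470 − 0.006916) = 14.4377 kWh/t
W_actual = 1.13 × 14.4377 = 16.3146 kWh/t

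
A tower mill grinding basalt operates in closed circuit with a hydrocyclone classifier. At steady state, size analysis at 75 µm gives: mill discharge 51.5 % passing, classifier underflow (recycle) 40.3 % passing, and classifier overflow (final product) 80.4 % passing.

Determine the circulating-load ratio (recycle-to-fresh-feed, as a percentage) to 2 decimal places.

CL = 258.04 %

Balance %-passing 75 µm (r = R/F):
(1+r)·d = r·u + o ⇒ r = (o−d)/(d−u)
r = (80.4 − 51.5)/(51.5 − 40.3) = 28.9/11.2 = 2.5804
CL = 100·r = 258.04 %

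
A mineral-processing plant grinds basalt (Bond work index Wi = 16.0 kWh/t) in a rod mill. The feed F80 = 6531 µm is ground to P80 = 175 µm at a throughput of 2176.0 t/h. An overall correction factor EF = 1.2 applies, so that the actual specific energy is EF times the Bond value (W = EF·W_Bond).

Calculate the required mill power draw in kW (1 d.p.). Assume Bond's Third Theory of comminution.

W = 10 Wi (1/√P80 − 1/√F80)  [Bond]
W = 10·16.0·(1/√175 − 1/√6531) = 10·16.0·(0.063219) = 10.1150 kWh/t
W_actual = 1.2 × 10.1150 = 12.1380 kWh/t
Power = W × throughput = 12.1380 kWh/t × 2176.0 t/h = 26412.3 kW

P = 26412.3 kW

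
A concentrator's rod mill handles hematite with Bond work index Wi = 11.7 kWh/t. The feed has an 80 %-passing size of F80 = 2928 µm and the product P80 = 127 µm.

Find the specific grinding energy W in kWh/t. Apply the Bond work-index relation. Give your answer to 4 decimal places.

W = 10·Wi·[P80^(−½) − F80^(−½)]
1/√127 = 0.088736;  1/√2928 = 0.018481
W = 10·11.7·(0.088736 − 0.018481) = 8.2198 kWh/t

W = 8.2198 kWh/t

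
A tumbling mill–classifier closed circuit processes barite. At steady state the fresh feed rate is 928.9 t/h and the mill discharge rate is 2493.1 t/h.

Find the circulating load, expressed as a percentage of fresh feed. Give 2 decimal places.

CL = 168.39 %

Mill node: discharge = fresh + recycle.
R = M − F = 2493.1 − 928.9 = 1564.2 t/h
CL = 100·R/F = 100·1564.2/928.9 = 168.39 %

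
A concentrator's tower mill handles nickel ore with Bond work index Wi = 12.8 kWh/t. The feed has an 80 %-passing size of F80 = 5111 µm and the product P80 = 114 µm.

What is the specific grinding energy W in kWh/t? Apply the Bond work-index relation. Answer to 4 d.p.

W = 10.1979 kWh/t

W_Bond = 10·Wi·(1/√P₈₀ − 1/√F₈₀)
1/√114 = 0.093659;  1/√5111 = 0.013988
W = 10·12.8·(0.093659 − 0.013988) = 10.1979 kWh/t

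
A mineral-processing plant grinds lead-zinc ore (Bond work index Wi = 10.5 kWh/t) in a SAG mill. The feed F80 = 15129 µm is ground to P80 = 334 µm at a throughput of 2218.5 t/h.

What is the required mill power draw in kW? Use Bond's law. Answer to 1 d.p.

W = 10 Wi / √P80 − 10 Wi / √F80
W = 10·10.5·(1/√334 − 1/√15129) = 10·10.5·(0.046587) = 4.8917 kWh/t
P = W·T = 4.8917·2218.5 = 10852.2 kW

P = 10852.2 kW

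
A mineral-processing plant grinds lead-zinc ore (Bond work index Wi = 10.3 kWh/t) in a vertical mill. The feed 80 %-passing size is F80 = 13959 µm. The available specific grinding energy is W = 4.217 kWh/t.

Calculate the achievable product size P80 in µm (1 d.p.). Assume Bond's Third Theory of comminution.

P80 = 409.7 µm

W = 10 Wi (P80^-0.5 − F80^-0.5)
⇒ 1/√P80 = W/(10·Wi) + 1/√F80
  = 4.2170/(10·10.3) + 1/√13959 = 0.040942 + 0.008464 = 0.049406
P80 = (1/0.049406)² = 20.2406² = 409.68 µm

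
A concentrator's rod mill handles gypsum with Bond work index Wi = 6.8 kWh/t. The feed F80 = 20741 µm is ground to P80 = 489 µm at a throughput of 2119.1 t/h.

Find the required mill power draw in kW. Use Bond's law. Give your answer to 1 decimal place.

W = 10·Wi·[P80^(−½) − F80^(−½)]
W = 10·6.8·(1/√489 − 1/√20741) = 10·6.8·(0.038278) = 2.6029 kWh/t
Mill draw = 2.6029 × 2119.1 = 5515.8 kW

P = 5515.8 kW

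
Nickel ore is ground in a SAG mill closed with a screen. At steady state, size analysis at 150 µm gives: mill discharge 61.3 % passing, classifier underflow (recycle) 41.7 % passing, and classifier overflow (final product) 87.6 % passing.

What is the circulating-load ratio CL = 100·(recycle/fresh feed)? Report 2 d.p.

Classifier node, passing 150 µm:
(1+r)·d = r·u + o ⇒ r = (o−d)/(d−u)
r = (87.6 − 61.3)/(61.3 − 41.7) = 26.3/19.6 = 1.3418
CL = 100·r = 134.18 %

CL = 134.18 %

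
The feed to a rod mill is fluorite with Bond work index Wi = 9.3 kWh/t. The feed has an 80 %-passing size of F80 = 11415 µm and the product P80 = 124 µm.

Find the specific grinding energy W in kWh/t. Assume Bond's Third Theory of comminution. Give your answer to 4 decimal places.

W = 7.4812 kWh/t

W = 10·Wi·(P80^(-½) − F80^(-½))
1/√124 = 0.089803;  1/√11415 = 0.009360
W = 10·9.3·(0.089803 − 0.009360) = 7.4812 kWh/t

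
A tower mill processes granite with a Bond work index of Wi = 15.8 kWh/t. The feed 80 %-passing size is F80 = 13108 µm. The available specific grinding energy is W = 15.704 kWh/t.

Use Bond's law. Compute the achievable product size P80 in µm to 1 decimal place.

W = 10 Wi / √P80 − 10 Wi / √F80
P80^-0.5 = F80^-0.5 + W/(10 Wi)
  = 15.7040/(10·15.8) + 1/√13108 = 0.099392 + 0.008734 = 0.108127
P80 = (1/0.108127)² = 9.2484² = 85.53 µm

P80 = 85.5 µm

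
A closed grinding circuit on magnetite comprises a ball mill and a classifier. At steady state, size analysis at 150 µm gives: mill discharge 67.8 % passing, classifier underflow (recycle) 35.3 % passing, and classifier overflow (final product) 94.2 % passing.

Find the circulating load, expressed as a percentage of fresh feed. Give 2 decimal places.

CL = 81.23 %

Mass balance on the −150 µm fraction:
d + r·d = r·u + o → r(d−u) = o−d
r = (94.2 − 67.8)/(67.8 − 35.3) = 26.4/32.5 = 0.8123
CL = 100·r = 81.23 %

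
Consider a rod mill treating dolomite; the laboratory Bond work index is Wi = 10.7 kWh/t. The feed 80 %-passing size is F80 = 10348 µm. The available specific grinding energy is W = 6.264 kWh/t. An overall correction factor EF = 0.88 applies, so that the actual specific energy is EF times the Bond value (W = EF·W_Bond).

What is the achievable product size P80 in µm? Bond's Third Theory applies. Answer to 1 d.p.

P80 = 171.5 µm

W = 10 Wi / √P80 − 10 Wi / √F80
W_Bond = W / EF = 6.264 / 0.88 = 7.1182 kWh/t
⇒ 1/√P80 = W_Bond/(10 Wi) + 1/√F80
  = 7.1182/(10·10.7) + 1/√10348 = 0.066525 + 0.009830 = 0.076355
P80 = (1/0.076355)² = 13.0966² = 171.52 µm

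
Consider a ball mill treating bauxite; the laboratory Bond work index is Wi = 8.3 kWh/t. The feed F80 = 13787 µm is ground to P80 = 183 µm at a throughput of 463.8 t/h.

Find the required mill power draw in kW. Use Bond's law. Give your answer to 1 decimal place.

W = 10 Wi (1/√P80 − 1/√F80)  [Bond]
W = 10·8.3·(1/√183 − 1/√13787) = 10·8.3·(0.065406) = 5.4287 kWh/t
Mill draw = 5.4287 × 463.8 = 2517.8 kW

P = 2517.8 kW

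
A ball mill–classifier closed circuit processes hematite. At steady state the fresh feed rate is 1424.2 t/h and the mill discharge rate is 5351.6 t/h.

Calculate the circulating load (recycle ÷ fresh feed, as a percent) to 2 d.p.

CL = 275.76 %

Mill node: discharge = fresh + recycle.
R = M − F = 5351.6 − 1424.2 = 3927.4 t/h
CL = 100·R/F = 100·3927.4/1424.2 = 275.76 %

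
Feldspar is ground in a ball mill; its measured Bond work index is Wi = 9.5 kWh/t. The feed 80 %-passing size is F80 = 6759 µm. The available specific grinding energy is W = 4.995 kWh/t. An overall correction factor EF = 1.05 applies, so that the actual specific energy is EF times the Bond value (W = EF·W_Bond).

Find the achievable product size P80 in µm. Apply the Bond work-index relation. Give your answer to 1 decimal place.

W = 10 Wi (P80^-0.5 − F80^-0.5)
W_Bond = W / EF = 4.995 / 1.05 = 4.7571 kWh/t
P80^-0.5 = F80^-0.5 + W_Bond/(10 Wi)
  = 4.7571/(10·9.5) + 1/√6759 = 0.050075 + 0.012164 = 0.062239
P80 = (1/0.062239)² = 16.0672² = 258.15 µm

P80 = 258.2 µm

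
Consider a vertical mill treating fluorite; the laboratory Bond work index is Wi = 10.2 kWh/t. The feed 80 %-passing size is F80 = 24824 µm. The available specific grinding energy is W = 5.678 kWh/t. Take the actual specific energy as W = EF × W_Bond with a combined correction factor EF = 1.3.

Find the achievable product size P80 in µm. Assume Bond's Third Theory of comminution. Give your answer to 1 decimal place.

P80 = 413.7 µm

W = 10 Wi / √P80 − 10 Wi / √F80
W_Bond = W / EF = 5.678 / 1.3 = 4.3677 kWh/t
P80^-0.5 = F80^-0.5 + W_Bond/(10 Wi)
  = 4.3677/(10·10.2) + 1/√24824 = 0.042821 + 0.006347 = 0.049167
P80 = (1/0.049167)² = 20.3387² = 413.66 µm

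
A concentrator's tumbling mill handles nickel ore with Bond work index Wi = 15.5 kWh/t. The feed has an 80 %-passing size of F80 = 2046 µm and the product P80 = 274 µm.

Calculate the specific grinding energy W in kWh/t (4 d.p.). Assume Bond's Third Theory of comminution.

W = 10 Wi (P80^-0.5 − F80^-0.5)
1/√274 = 0.060412;  1/√2046 = 0.022108
W = 10·15.5·(0.060412 − 0.022108) = 5.9372 kWh/t

W = 5.9372 kWh/t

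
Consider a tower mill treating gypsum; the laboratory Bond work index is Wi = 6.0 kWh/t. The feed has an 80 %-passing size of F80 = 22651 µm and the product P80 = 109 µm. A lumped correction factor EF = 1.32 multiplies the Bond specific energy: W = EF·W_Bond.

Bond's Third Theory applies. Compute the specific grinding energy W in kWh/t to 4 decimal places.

W = 7.0597 kWh/t

W = 10 Wi (1/√P80 − 1/√F80)  [Bond]
1/√109 = 0.095783;  1/√22651 = 0.006644
W = 10·6.0·(0.095783 − 0.006644) = 5.3483 kWh/t
W_actual = 1.32 × 5.3483 = 7.0597 kWh/t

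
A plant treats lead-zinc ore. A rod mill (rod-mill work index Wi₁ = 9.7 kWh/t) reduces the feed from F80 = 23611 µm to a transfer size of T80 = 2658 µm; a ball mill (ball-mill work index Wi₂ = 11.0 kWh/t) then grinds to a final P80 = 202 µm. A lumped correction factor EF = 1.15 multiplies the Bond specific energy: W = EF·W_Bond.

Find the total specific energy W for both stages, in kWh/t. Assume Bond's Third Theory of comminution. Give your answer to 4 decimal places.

W = 7.8846 kWh/t

W = 10 Wi (1/√P80 − 1/√F80)  [Bond]
Stage 1 (23611→2658 µm, Wi₁=9.7): W₁ = 10·9.7·(0.019396 − 0.006508) = 1.2502 kWh/t
Stage 2 (2658→202 µm, Wi₂=11.0): W₂ = 10·11.0·(0.070360 − 0.019396) = 5.6060 kWh/t
W = W₁ + W₂ = 1.2502 + 5.6060 = 6.8561 kWh/t
Corrected W = EF·W_Bond = 1.15·6.8561 = 7.8846 kWh/t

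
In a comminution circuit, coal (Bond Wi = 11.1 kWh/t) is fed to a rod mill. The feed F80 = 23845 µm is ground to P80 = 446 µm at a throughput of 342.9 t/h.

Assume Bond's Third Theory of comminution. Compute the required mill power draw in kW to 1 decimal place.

Bond: W = 10·Wi·(1/√P80 − 1/√F80)
W = 10·11.1·(1/√446 − 1/√23845) = 10·11.1·(0.040875) = 4.5372 kWh/t
P = W·T = 4.5372·342.9 = 1555.8 kW

P = 1555.8 kW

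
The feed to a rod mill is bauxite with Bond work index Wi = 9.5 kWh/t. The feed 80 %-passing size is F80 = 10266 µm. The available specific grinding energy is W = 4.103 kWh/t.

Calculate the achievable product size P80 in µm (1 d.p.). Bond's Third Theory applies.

P80 = 355.2 µm

W = 10·Wi·(P80^(-½) − F80^(-½))
⇒ 1/√P80 = W/(10 Wi) + 1/√F80
  = 4.1030/(10·9.5) + 1/√10266 = 0.043189 + 0.009870 = 0.053059
P80 = (1/0.053059)² = 18.8469² = 355.21 µm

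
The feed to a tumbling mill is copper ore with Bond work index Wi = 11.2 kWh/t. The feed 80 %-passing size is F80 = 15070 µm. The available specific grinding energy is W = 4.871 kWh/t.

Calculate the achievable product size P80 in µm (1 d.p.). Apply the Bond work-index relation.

P80 = 375.0 µm

W_Bond = 10·Wi·(1/√P₈₀ − 1/√F₈₀)
1/√P80 = 1/√F80 + W/(10·Wi)
  = 4.8710/(10·11.2) + 1/√15070 = 0.043491 + 0.008146 = 0.051637
P80 = (1/0.051637)² = 19.3659² = 375.04 µm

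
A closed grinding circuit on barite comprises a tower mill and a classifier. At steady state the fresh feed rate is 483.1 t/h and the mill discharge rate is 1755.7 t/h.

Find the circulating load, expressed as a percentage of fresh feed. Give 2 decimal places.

CL = 263.42 %

Mill node: discharge = fresh + recycle.
R = M − F = 1755.7 − 483.1 = 1272.6 t/h
CL = 100·R/F = 100·1272.6/483.1 = 263.42 %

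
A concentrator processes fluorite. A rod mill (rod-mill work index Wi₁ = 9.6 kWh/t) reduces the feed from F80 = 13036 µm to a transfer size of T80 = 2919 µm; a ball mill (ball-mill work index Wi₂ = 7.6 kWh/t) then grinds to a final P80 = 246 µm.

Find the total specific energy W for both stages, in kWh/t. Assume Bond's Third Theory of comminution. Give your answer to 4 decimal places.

W = 4.3750 kWh/t

Bond:  W = 10 Wi (1/√P − 1/√F)
Stage 1 (13036→2919 µm, Wi₁=9.6): W₁ = 10·9.6·(0.018509 − 0.008758) = 0.9361 kWh/t
Stage 2 (2919→246 µm, Wi₂=7.6): W₂ = 10·7.6·(0.063758 − 0.018509) = 3.4389 kWh/t
W = W₁ + W₂ = 0.9361 + 3.4389 = 4.3750 kWh/t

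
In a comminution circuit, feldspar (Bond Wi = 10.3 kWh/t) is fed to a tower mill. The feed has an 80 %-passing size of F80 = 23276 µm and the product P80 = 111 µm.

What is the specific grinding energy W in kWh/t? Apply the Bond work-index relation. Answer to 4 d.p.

W = 9.1012 kWh/t

W = 10 Wi / √P80 − 10 Wi / √F80
1/√111 = 0.094916;  1/√23276 = 0.006555
W = 10·10.3·(0.094916 − 0.006555) = 9.1012 kWh/t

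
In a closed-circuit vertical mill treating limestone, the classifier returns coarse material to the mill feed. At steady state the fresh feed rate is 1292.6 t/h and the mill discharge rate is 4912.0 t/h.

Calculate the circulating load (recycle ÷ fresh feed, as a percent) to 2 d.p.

CL = 280.01 %

Mill node: discharge = fresh + recycle.
R = M − F = 4912.0 − 1292.6 = 3619.4 t/h
CL = 100·R/F = 100·3619.4/1292.6 = 280.01 %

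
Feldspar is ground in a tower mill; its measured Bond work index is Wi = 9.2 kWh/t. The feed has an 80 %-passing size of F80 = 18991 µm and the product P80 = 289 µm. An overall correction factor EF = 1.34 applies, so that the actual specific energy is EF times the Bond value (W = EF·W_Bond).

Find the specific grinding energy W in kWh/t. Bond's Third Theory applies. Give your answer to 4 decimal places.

W = 6.3572 kWh/t

W_Bond = 10·Wi·(1/√P₈₀ − 1/√F₈₀)
1/√289 = 0.058824;  1/√18991 = 0.007256
W = 10·9.2·(0.058824 − 0.007256) = 4.7442 kWh/t
Corrected W = EF·W_Bond = 1.34·4.7442 = 6.3572 kWh/t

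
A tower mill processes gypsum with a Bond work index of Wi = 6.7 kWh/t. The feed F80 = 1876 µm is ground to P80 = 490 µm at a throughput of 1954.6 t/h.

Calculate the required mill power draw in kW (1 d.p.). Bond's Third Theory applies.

Bond:  W = 10 Wi (1/√P − 1/√F)
W = 10·6.7·(1/√490 − 1/√1876) = 10·6.7·(0.022088) = 1.4799 kWh/t
P_mill = W·ṁ = 1.4799·1954.6 = 2892.5 kW

P = 2892.5 kW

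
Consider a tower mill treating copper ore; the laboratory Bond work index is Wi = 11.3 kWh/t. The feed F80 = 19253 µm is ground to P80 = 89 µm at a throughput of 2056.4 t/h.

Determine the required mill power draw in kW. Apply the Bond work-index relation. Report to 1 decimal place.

P = 22956.8 kW

W = 10·Wi·[P80^(−½) − F80^(−½)]
W = 10·11.3·(1/√89 − 1/√19253) = 10·11.3·(0.098793) = 11.1636 kWh/t
P = W·T = 11.1636·2056.4 = 22956.8 kW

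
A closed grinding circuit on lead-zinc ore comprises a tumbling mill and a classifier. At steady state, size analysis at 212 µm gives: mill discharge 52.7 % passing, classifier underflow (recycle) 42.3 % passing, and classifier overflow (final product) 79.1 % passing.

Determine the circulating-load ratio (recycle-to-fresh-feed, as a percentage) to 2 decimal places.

CL = 253.85 %

Balance %-passing 212 µm (r = R/F):
(1+r)·d = r·u + o ⇒ r = (o−d)/(d−u)
r = (79.1 − 52.7)/(52.7 − 42.3) = 26.4/10.4 = 2.5385
CL = 100·r = 253.85 %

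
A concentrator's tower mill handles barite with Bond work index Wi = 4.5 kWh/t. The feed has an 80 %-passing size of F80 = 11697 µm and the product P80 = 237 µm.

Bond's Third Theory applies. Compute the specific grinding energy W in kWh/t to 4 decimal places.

W = 2.5070 kWh/t

W = 10 Wi (P80^-0.5 − F80^-0.5)
1/√237 = 0.064957;  1/√11697 = 0.009246
W = 10·4.5·(0.064957 − 0.009246) = 2.5070 kWh/t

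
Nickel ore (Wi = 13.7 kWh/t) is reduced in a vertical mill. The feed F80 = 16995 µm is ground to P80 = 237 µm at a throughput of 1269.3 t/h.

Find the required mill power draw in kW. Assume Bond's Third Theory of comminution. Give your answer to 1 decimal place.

P = 9961.7 kW

W_Bond = 10·Wi·(1/√P₈₀ − 1/√F₈₀)
W = 10·13.7·(1/√237 − 1/√16995) = 10·13.7·(0.057286) = 7.8482 kWh/t
P_mill = W·ṁ = 7.8482·1269.3 = 9961.7 kW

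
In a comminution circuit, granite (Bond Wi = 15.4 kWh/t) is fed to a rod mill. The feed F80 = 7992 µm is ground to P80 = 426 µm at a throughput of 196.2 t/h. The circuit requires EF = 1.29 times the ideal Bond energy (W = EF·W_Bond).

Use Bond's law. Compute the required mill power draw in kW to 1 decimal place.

P = 1452.5 kW

W = 10 Wi (1/√P80 − 1/√F80)  [Bond]
W = 10·15.4·(1/√426 − 1/√7992) = 10·15.4·(0.037264) = 5.7387 kWh/t
Apply correction: 5.7387 × 1.29 = 7.4029 kWh/t
P = W·T = 7.4029·196.2 = 1452.5 kW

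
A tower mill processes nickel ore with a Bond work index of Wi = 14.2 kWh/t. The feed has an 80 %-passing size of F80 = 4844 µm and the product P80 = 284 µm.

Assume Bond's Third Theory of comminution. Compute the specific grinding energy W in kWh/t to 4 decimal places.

Bond:  W = 10 Wi (1/√P − 1/√F)
1/√284 = 0.059339;  1/√4844 = 0.014368
W = 10·14.2·(0.059339 − 0.014368) = 6.3859 kWh/t

W = 6.3859 kWh/t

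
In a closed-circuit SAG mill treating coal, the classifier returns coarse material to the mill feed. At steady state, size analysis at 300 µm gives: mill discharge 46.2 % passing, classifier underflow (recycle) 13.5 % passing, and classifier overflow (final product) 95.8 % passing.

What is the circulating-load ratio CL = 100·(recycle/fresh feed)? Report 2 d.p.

Let r = R/F. Size balance at 300 µm:
(1+r)d = ru + o → r = (o−d)/(d−u)
r = (95.8 − 46.2)/(46.2 − 13.5) = 49.6/32.7 = 1.5168
CL = 100·r = 151.68 %

CL = 151.68 %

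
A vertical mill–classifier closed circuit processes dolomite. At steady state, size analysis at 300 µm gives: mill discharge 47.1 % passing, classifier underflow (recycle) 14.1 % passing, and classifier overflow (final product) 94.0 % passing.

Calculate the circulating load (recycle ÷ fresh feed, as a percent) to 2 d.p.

Classifier node, passing 300 µm:
Fd + Rd = Ru + Fo ⇒ R/F = (o−d)/(d−u)
r = (94.0 − 47.1)/(47.1 − 14.1) = 46.9/33.0 = 1.4212
CL = 100·r = 142.12 %

CL = 142.12 %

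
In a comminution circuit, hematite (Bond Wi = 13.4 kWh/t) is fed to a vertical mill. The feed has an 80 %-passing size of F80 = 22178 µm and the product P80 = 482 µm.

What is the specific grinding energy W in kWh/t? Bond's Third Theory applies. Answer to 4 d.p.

W = 10 Wi (1/√P80 − 1/√F80)  [Bond]
1/√482 = 0.045549;  1/√22178 = 0.006715
W = 10·13.4·(0.045549 − 0.006715) = 5.2037 kWh/t

W = 5.2037 kWh/t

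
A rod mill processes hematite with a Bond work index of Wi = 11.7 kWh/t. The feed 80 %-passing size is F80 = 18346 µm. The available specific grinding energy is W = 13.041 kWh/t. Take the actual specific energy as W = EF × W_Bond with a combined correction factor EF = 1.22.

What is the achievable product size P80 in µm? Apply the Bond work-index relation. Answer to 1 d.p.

P80 = 102.6 µm

W_Bond = 10·Wi·(1/√P₈₀ − 1/√F₈₀)
W_Bond = W / EF = 13.041 / 1.22 = 10.6893 kWh/t
⇒ 1/√P80 = W_Bond/(10 Wi) + 1/√F80
  = 10.6893/(10·11.7) + 1/√18346 = 0.091362 + 0.007383 = 0.098745
P80 = (1/0.098745)² = 10.1271² = 102.56 µm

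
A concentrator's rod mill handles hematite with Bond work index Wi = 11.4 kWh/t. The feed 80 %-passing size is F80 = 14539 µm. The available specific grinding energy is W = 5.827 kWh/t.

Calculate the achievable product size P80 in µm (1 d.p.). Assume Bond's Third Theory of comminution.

P80 = 283.3 µm

W = 10·Wi·[P80^(−½) − F80^(−½)]
1/√P80 = 1/√F80 + W/(10·Wi)
  = 5.8270/(10·11.4) + 1/√14539 = 0.051114 + 0.008293 = 0.059407
P80 = (1/0.059407)² = 16.8329² = 283.35 µm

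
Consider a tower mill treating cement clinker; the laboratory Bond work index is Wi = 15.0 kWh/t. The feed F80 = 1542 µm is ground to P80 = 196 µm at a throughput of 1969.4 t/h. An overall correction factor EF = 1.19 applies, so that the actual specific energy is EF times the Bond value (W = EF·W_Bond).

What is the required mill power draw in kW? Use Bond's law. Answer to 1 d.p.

W = 10·Wi·[P80^(−½) − F80^(−½)]
W = 10·15.0·(1/√196 − 1/√1542) = 10·15.0·(0.045963) = 6.8944 kWh/t
With EF = 1.19: W = 6.8944·1.19 = 8.2043 kWh/t
Power = W × throughput = 8.2043 kWh/t × 1969.4 t/h = 16157.6 kW

P = 16157.6 kW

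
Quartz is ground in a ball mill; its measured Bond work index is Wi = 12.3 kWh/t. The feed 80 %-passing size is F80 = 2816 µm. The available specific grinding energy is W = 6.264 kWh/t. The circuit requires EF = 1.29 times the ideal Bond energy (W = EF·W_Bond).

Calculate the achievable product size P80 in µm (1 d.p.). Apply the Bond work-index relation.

P80 = 294.0 µm

W = 10 Wi (P80^-0.5 − F80^-0.5)
W_Bond = W / EF = 6.264 / 1.29 = 4.8558 kWh/t
P80^-0.5 = F80^-0.5 + W_Bond/(10 Wi)
  = 4.8558/(10·12.3) + 1/√2816 = 0.039478 + 0.018844 = 0.058323
P80 = (1/0.058323)² = 17.1460² = 293.99 µm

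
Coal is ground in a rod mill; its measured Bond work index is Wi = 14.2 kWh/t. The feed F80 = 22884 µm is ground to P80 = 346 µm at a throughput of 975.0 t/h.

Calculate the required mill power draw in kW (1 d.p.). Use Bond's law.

W = 10 Wi (P80^-0.5 − F80^-0.5)
W = 10·14.2·(1/√346 − 1/√22884) = 10·14.2·(0.047150) = 6.6953 kWh/t
Power = W × throughput = 6.6953 kWh/t × 975.0 t/h = 6527.9 kW

P = 6527.9 kW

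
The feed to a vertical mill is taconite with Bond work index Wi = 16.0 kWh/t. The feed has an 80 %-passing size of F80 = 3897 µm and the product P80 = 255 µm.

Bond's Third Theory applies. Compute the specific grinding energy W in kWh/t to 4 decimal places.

W = 7.4566 kWh/t

W = 10·Wi·(P80^(-½) − F80^(-½))
1/√255 = 0.062622;  1/√3897 = 0.016019
W = 10·16.0·(0.062622 − 0.016019) = 7.4566 kWh/t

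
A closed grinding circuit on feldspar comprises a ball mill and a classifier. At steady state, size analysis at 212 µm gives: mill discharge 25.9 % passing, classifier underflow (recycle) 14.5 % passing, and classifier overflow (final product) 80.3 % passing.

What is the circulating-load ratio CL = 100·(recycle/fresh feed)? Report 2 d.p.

Mass balance on the −212 µm fraction:
r = (o − d)/(d − u)
r = (80.3 − 25.9)/(25.9 − 14.5) = 54.4/11.4 = 4.7719
CL = 100·r = 477.19 %

CL = 477.19 %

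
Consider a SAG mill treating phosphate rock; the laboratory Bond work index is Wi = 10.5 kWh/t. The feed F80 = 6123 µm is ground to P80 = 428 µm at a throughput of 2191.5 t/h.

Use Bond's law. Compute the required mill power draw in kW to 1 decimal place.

P = 8182.0 kW

W = 10 Wi / √P80 − 10 Wi / √F80
W = 10·10.5·(1/√428 − 1/√6123) = 10·10.5·(0.035557) = 3.7335 kWh/t
P_mill = W·ṁ = 3.7335·2191.5 = 8182.0 kW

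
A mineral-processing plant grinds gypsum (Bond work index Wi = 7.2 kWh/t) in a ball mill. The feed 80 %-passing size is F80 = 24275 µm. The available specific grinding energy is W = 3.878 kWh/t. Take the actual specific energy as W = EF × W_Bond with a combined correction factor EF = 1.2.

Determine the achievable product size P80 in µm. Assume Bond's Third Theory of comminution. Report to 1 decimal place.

W = 10 Wi (1/√P80 − 1/√F80)  [Bond]
W_Bond = W / EF = 3.878 / 1.2 = 3.2317 kWh/t
1/√P80 = 1/√F80 + W_Bond/(10·Wi)
  = 3.2317/(10·7.2) + 1/√24275 = 0.044884 + 0.006418 = 0.051303
P80 = (1/0.051303)² = 19.4922² = 379.95 µm

P80 = 379.9 µm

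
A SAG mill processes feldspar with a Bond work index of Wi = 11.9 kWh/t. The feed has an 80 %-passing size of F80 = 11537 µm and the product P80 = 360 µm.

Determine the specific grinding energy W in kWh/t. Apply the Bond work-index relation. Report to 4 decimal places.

W = 5.1640 kWh/t

W_Bond = 10·Wi·(1/√P₈₀ − 1/√F₈₀)
1/√360 = 0.052705;  1/√11537 = 0.009310
W = 10·11.9·(0.052705 − 0.009310) = 5.1640 kWh/t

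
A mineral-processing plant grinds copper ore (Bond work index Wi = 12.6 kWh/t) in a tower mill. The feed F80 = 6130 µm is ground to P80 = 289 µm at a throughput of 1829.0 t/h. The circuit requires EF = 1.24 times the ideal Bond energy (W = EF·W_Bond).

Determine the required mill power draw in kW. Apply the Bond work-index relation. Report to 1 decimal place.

Bond: W = 10·Wi·(1/√P80 − 1/√F80)
W = 10·12.6·(1/√289 − 1/√6130) = 10·12.6·(0.046051) = 5.8025 kWh/t
W_actual = 1.24 × 5.8025 = 7.1950 kWh/t
P = W·T = 7.1950·1829.0 = 13159.7 kW

P = 13159.7 kW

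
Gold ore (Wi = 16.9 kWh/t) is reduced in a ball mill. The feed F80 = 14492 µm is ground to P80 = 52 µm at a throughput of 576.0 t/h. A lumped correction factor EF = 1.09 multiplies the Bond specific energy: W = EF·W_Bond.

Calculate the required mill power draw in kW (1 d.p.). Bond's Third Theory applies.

P = 13832.7 kW

W = 10 Wi / √P80 − 10 Wi / √F80
W = 10·16.9·(1/√52 − 1/√14492) = 10·16.9·(0.130368) = 22.0322 kWh/t
W_actual = 1.09 × 22.0322 = 24.0151 kWh/t
Power = W × throughput = 24.0151 kWh/t × 576.0 t/h = 13832.7 kW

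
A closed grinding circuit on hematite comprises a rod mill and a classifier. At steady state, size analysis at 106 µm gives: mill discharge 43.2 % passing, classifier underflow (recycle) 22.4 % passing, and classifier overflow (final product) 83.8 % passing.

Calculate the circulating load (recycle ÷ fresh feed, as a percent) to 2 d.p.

CL = 195.19 %

Classifier node, passing 106 µm:
(1+r)·d = r·u + o ⇒ r = (o−d)/(d−u)
r = (83.8 − 43.2)/(43.2 − 22.4) = 40.6/20.8 = 1.9519
CL = 100·r = 195.19 %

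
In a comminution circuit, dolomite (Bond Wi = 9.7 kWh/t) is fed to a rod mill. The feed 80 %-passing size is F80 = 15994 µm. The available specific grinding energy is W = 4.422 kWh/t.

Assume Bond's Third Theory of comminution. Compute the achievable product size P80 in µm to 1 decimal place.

W = 10 Wi (1/√P80 − 1/√F80)  [Bond]
⇒ 1/√P80 = W/(10·Wi) + 1/√F80
  = 4.4220/(10·9.7) + 1/√15994 = 0.045588 + 0.007907 = 0.053495
P80 = (1/0.053495)² = 18.6934² = 349.44 µm

P80 = 349.4 µm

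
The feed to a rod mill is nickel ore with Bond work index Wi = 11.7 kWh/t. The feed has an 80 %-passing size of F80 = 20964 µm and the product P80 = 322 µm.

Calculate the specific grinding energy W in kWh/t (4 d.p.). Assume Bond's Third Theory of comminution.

W = 5.7121 kWh/t

W = 10·Wi·[P80^(−½) − F80^(−½)]
1/√322 = 0.055728;  1/√20964 = 0.006907
W = 10·11.7·(0.055728 − 0.006907) = 5.7121 kWh/t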